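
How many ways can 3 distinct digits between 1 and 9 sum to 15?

8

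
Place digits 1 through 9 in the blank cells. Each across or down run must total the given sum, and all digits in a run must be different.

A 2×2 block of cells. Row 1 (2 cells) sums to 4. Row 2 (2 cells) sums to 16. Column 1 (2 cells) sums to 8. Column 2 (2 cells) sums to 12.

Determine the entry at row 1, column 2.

3

4 in 2 cells must be {1,3}; 16 in 2 cells must be {7,9}.
The 4 across and the 12 down share only 3, so (1,2) = 3.
The 16 across and the 8 down share only 7, so (2,1) = 7.
(2,2) = 16 − 7 = 9 completes the 16 across.
(1,1) = 4 − 3 = 1 completes the 4 across.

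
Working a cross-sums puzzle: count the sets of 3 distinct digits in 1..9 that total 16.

8

3 distinct digits from 1–9 sum between 6 and 24.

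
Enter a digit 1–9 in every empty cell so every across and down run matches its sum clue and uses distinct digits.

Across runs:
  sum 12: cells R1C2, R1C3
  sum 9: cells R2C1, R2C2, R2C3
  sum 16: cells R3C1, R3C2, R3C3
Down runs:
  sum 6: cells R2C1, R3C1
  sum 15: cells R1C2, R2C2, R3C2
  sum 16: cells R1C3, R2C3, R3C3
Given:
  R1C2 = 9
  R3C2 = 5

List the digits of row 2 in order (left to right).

2, 1, 6

R1C3 = 12 − 9 = 3 completes the 12 across.
R2C2 = 15 − 14 = 1 completes the 15 down.
Nothing is forced directly, so branch on R2C1, whose candidates are 2 or 5. If R2C1 = 5: then R2C3 would have to be in {3} for the 9 across but in {4,5,6,7,8,9} for the 16 down — contradiction. So R2C1 = 2.
R2C3 = 9 − 3 = 6 completes the 9 across.
R3C1 = 6 − 2 = 4 completes the 6 down.
R3C3 = 16 − 9 = 7 completes the 16 across.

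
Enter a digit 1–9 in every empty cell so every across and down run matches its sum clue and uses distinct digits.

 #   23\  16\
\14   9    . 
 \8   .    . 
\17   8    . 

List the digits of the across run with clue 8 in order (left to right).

17 in 2 cells must be {8,9}; 23 in 3 cells must be {6,8,9}.
R1C2 = 14 − 9 = 5 completes the 14 across.
R2C1 = 23 − 17 = 6 completes the 23 down.
R2C2 = 8 − 6 = 2 completes the 8 across.
R3C2 = 17 − 8 = 9 completes the 17 across.

6, 2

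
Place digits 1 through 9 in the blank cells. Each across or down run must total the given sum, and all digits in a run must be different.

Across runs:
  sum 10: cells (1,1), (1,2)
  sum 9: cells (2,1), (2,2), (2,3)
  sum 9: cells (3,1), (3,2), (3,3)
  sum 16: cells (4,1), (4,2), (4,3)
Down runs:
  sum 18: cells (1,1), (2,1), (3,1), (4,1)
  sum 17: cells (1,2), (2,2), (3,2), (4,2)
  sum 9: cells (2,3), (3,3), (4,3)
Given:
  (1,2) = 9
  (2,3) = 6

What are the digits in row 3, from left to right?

(1,1) = 10 − 9 = 1 completes the 10 across.
(2,1) = 2: the only remaining digit allowed by both the 9 across and the 18 down.
(2,2) = 9 − 8 = 1 completes the 9 across.
Given what's placed, (3,1) must be 6 to fit the 9 across and 18 down.
(3,2) = 2: the only remaining digit allowed by both the 9 across and the 17 down.
(3,3) = 9 − 8 = 1 completes the 9 across.

6, 2, 1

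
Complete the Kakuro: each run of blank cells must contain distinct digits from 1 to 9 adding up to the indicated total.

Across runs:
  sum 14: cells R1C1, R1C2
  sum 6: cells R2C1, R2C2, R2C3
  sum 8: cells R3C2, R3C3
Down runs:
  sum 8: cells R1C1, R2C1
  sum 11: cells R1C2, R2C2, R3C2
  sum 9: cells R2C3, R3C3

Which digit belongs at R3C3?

6 in 3 cells must be {1,2,3}.
Nothing is forced directly, so branch on R1C1, whose candidates are 5 or 6. If R1C1 = 5: then R1C2 would have to be in {9} for the 14 across but in {1,2,3,4,5,6,7,8} for the 11 down — contradiction. So R1C1 = 6.
R1C2 = 14 − 6 = 8 completes the 14 across.
R2C1 = 8 − 6 = 2 completes the 8 down.
R2C2 = 1: the only remaining digit allowed by both the 6 across and the 11 down.
R2C3 = 6 − 3 = 3 completes the 6 across.
R3C2 = 11 − 9 = 2 completes the 11 down.
R3C3 = 8 − 2 = 6 completes the 8 across.

6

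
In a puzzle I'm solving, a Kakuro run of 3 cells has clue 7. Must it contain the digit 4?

The only way to make 7 from 3 distinct digits is {1,2,4}, which contains 4.

Yes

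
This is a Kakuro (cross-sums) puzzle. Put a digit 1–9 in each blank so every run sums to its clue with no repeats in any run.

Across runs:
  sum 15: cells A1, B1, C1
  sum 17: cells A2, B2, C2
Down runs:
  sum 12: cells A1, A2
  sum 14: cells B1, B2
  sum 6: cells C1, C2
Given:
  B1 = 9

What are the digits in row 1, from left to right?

4 9 2

B2 = 14 − 9 = 5 completes the 14 down.
Given what's placed, C2 must be 4 to fit the 17 across and 6 down.
C1 = 6 − 4 = 2 completes the 6 down.
A2 = 17 − 9 = 8 completes the 17 across.
A1 = 15 − 11 = 4 completes the 15 across.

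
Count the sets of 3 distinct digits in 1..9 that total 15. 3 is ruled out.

6

3 distinct digits from 1–9 sum between 6 and 24.
Dropping sets that contain 3.
Enumerating: {1,5,9}, {1,6,8}, {2,4,9}, {2,5,8}, {2,6,7}, {4,5,6}.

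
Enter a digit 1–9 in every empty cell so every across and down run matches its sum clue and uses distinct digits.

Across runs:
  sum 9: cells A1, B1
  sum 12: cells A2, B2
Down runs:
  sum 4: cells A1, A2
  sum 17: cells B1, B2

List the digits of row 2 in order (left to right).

3, 9

4 in 2 cells must be {1,3}; 17 in 2 cells must be {8,9}.
The 9 across and the 17 down share only 8, so B1 = 8.
The 12 across and the 4 down share only 3, so A2 = 3.
B2 = 12 − 3 = 9 completes the 12 across.
A1 = 9 − 8 = 1 completes the 9 across.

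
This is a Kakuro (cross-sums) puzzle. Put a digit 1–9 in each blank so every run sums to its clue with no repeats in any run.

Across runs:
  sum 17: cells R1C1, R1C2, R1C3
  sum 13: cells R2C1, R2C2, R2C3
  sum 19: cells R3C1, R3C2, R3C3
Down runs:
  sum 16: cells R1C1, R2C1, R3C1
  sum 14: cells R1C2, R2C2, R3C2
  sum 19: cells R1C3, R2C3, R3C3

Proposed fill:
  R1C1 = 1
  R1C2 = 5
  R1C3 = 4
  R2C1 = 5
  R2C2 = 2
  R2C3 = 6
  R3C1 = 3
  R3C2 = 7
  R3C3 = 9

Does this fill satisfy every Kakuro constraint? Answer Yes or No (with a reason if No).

No — the down run R1C1–R3C1 sums to 9, not 16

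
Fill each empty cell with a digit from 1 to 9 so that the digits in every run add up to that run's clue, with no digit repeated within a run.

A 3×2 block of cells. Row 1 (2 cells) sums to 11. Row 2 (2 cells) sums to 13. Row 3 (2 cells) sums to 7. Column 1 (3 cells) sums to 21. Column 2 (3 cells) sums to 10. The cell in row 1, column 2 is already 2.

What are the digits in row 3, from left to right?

(1,1) = 11 − 2 = 9 completes the 11 across.
Nothing is forced directly, so branch on (2,2), whose candidates are 5 or 7. If (2,2) = 7: then (2,1) would have to be in {6} for the 13 across but in {4,5,7,8} for the 21 down — contradiction. So (2,2) = 5.
(2,1) = 13 − 5 = 8 completes the 13 across.
(3,1) = 21 − 17 = 4 completes the 21 down.
(3,2) = 7 − 4 = 3 completes the 7 across.

4 3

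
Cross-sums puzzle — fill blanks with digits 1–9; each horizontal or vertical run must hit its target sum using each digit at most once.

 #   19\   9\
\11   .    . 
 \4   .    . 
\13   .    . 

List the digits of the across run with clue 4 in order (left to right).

4 in 2 cells must be {1,3}.
The 4 across and the 19 down share only 3, so R2C1 = 3.
R2C2 = 4 − 3 = 1 completes the 4 across.
Nothing is forced directly, so branch on R1C1, whose candidates are 7 or 9. If R1C1 = 7: then R1C2 would have to be in {4} for the 11 across but in {2,3,5,6} for the 9 down — contradiction. So R1C1 = 9.
R1C2 = 11 − 9 = 2 completes the 11 across.
R3C1 = 19 − 12 = 7 completes the 19 down.
R3C2 = 13 − 7 = 6 completes the 13 across.

3 1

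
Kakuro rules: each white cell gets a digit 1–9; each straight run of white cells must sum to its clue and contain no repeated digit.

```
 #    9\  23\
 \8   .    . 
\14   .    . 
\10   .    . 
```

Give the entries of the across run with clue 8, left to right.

23 in 3 cells must be {6,8,9}.
The 8 across and the 23 down share only 6, so R1C2 = 6.
R1C1 = 8 − 6 = 2 completes the 8 across.
Given what's placed, R2C1 must be 6 to fit the 14 across and 9 down.
R2C2 = 14 − 6 = 8 completes the 14 across.
R3C1 = 9 − 8 = 1 completes the 9 down.
R3C2 = 10 − 1 = 9 completes the 10 across.

2 6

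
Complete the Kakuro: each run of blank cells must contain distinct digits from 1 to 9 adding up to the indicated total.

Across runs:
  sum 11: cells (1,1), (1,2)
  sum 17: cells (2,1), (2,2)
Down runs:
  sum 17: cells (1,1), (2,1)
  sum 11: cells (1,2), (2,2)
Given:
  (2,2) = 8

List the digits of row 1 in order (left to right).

17 in 2 cells must be {8,9}.
(1,2) = 11 − 8 = 3 completes the 11 down.
(2,1) = 17 − 8 = 9 completes the 17 across.
(1,1) = 11 − 3 = 8 completes the 11 across.

8, 3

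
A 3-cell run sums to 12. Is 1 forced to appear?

No

Counterexample: {2,3,7} sums to 12 without using 1.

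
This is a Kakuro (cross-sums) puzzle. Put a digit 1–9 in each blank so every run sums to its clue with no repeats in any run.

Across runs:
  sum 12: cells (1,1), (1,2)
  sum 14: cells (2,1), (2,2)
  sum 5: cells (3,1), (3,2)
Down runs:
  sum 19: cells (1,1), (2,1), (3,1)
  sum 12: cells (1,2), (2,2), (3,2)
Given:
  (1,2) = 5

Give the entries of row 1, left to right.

(1,1) = 12 − 5 = 7 completes the 12 across.
Given what's placed, (2,2) must be 6 to fit the 14 across and 12 down.
(3,2) = 12 − 11 = 1 completes the 12 down.
(2,1) = 14 − 6 = 8 completes the 14 across.
(3,1) = 5 − 1 = 4 completes the 5 across.

7 5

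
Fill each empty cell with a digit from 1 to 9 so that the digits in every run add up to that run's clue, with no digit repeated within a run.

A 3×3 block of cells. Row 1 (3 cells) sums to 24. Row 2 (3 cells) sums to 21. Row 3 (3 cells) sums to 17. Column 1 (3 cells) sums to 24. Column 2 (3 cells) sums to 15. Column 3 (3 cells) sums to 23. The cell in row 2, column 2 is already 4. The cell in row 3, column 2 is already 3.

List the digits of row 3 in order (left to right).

8 3 6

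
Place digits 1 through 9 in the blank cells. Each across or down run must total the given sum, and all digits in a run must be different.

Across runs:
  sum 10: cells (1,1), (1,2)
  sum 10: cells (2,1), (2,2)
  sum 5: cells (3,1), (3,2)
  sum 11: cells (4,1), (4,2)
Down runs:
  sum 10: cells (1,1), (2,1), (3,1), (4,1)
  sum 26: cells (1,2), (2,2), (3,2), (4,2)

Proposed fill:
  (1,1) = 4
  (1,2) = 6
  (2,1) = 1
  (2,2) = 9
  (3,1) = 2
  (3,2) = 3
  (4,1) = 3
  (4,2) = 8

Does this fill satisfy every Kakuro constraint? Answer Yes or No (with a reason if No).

Yes

Across: 4+6=10; 1+9=10; 2+3=5; 3+8=11. Down: 4+1+2+3=10; 6+9+3+8=26. No digit repeats within any run.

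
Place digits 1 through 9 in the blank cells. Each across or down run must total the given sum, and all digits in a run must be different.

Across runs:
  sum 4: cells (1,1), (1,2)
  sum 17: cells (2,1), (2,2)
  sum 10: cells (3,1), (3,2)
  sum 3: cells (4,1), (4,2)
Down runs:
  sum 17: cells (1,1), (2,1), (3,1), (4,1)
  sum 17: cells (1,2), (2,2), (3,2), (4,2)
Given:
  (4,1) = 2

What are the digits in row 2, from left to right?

8, 9

4 in 2 cells must be {1,3}; 17 in 2 cells must be {8,9}; 3 in 2 cells must be {1,2}.
(4,2) = 3 − 2 = 1 completes the 3 across.
Given what's placed, (1,2) must be 3 to fit the 4 across and 17 down.
(1,1) = 4 − 3 = 1 completes the 4 across.
No cell is forced outright now. (2,1) can only be 8 or 9 (the digits allowed by both its 17 across and its 17 down). If (2,1) = 9: that forces (2,2) = 8, after which (3,1) would have to be in {1,2,3,4,6,7,8,9} for the 10 across but in {5} for the 17 down — contradiction. So (2,1) = 8.
(2,2) = 17 − 8 = 9 completes the 17 across.
(3,1) = 17 − 11 = 6 completes the 17 down.
(3,2) = 10 − 6 = 4 completes the 10 across.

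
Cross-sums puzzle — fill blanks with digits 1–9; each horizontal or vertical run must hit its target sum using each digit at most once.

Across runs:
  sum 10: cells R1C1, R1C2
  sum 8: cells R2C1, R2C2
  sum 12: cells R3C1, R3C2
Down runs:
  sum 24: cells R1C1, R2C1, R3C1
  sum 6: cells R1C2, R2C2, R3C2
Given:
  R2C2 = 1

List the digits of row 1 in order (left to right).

8, 2

24 in 3 cells must be {7,8,9}; 6 in 3 cells must be {1,2,3}.
R2C1 = 8 − 1 = 7 completes the 8 across.
R3C2 = 3: the only remaining digit allowed by both the 12 across and the 6 down.
R1C2 = 6 − 4 = 2 completes the 6 down.
R3C1 = 12 − 3 = 9 completes the 12 across.
R1C1 = 10 − 2 = 8 completes the 10 across.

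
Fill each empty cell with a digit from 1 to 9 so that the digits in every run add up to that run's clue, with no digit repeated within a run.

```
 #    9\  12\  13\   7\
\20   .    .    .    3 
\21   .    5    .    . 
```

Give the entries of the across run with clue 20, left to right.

6 7 4 3

R1C2 = 12 − 5 = 7 completes the 12 down.
R2C4 = 7 − 3 = 4 completes the 7 down.
R2C1 = 3: the only remaining digit allowed by both the 21 across and the 9 down.
R2C3 = 21 − 12 = 9 completes the 21 across.
R1C1 = 9 − 3 = 6 completes the 9 down.
R1C3 = 20 − 16 = 4 completes the 20 across.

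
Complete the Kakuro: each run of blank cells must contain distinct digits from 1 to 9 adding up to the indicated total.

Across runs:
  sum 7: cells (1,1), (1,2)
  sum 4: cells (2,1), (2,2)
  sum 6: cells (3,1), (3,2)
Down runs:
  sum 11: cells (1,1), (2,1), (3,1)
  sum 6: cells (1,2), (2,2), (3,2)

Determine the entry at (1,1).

4 in 2 cells must be {1,3}; 6 in 3 cells must be {1,2,3}.
Nothing is forced directly, so branch on (2,1), whose candidates are 1 or 3. If (2,1) = 3: that forces (2,2) = 1, (3,2) = 2, (1,2) = 3, after which (3,1) would have to be in {4} for the 6 across but in {1,2,6,7} for the 11 down — contradiction. So (2,1) = 1.
(2,2) = 4 − 1 = 3 completes the 4 across.
Nothing is forced directly, so branch on (1,2), whose candidates are 1 or 2. If (1,2) = 2: then (1,1) would have to be in {5} for the 7 across but in {2,3,4,6,7,8} for the 11 down — contradiction. So (1,2) = 1.
(1,1) = 7 − 1 = 6 completes the 7 across.
(3,1) = 11 − 7 = 4 completes the 11 down.
(3,2) = 6 − 4 = 2 completes the 6 across.

6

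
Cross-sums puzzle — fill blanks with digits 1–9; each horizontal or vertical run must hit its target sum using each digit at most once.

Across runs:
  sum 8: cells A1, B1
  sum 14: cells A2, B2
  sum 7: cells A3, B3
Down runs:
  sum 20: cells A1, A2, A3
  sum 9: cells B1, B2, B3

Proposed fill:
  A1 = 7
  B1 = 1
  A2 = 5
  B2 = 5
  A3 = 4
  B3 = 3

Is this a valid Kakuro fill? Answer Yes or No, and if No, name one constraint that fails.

No — the down run A1–A3 sums to 16, not 20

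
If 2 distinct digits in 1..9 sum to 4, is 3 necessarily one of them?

The only way to make 4 from 2 distinct digits is {1,3}, which contains 3.

Yes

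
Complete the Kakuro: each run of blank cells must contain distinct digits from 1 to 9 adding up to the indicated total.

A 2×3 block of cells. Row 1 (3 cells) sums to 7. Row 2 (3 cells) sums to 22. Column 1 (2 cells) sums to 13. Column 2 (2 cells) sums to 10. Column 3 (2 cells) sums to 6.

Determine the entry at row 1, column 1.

7 in 3 cells must be {1,2,4}.
The 7 across and the 13 down share only 4, so (1,1) = 4.
(2,1) = 13 − 4 = 9 completes the 13 down.
Given what's placed, (2,3) must be 5 to fit the 22 across and 6 down.
(1,3) = 6 − 5 = 1 completes the 6 down.
(2,2) = 22 − 14 = 8 completes the 22 across.
(1,2) = 7 − 5 = 2 completes the 7 across.

4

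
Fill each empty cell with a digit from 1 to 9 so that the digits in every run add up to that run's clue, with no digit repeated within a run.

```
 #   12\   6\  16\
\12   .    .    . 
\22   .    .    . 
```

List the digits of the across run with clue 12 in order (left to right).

16 in 2 cells must be {7,9}.
The 22 across and the 6 down share only 5, so R2C2 = 5.
Given what's placed, R2C3 must be 9 to fit the 22 across and 16 down.
R1C2 = 6 − 5 = 1 completes the 6 down.
R1C3 = 16 − 9 = 7 completes the 16 down.
R2C1 = 22 − 14 = 8 completes the 22 across.
R1C1 = 12 − 8 = 4 completes the 12 across.

4, 1, 7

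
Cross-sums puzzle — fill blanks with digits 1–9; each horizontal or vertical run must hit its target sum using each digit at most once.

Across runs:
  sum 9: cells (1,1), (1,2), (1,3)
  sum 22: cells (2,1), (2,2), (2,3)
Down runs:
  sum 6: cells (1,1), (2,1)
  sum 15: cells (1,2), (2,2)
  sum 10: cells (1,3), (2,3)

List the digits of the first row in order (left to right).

1 6 2

The 9 across and the 15 down share only 6, so (1,2) = 6.
The 22 across and the 6 down share only 5, so (2,1) = 5.
(2,2) = 15 − 6 = 9 completes the 15 down.
(2,3) = 22 − 14 = 8 completes the 22 across.
(1,1) = 6 − 5 = 1 completes the 6 down.
(1,3) = 9 − 7 = 2 completes the 9 across.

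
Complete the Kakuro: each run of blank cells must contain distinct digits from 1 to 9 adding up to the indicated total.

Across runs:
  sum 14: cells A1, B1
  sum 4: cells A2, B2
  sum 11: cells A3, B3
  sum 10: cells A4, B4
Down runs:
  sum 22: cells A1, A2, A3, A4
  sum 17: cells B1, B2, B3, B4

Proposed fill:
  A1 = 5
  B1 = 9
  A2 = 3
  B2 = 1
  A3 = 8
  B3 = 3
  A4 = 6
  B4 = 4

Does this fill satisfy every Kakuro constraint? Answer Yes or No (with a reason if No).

Across: 5+9=14; 3+1=4; 8+3=11; 6+4=10. Down: 5+3+8+6=22; 9+1+3+4=17. No digit repeats within any run.

Yes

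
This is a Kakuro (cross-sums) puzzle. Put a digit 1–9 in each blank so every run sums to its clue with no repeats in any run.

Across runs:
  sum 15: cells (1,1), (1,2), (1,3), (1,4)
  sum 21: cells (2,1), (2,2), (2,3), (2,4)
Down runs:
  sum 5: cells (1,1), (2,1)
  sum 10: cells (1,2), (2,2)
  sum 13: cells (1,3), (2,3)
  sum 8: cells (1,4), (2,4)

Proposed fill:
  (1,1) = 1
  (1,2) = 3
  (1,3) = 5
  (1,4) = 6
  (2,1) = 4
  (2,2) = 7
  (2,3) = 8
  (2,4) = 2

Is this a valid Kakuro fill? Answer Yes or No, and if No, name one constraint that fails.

Across: 1+3+5+6=15; 4+7+8+2=21. Down: 1+4=5; 3+7=10; 5+8=13; 6+2=8. No digit repeats within any run.

Yes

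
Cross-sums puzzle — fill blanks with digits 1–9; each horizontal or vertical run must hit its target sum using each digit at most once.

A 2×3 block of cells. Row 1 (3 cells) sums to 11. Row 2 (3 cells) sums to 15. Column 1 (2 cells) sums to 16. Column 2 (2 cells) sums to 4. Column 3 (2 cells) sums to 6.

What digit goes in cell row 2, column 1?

9

16 in 2 cells must be {7,9}; 4 in 2 cells must be {1,3}.
The 11 across and the 16 down share only 7, so (1,1) = 7.
Given what's placed, (1,3) must be 1 to fit the 11 across and 6 down.
(2,1) = 16 − 7 = 9 completes the 16 down.
(2,2) = 1: the only remaining digit allowed by both the 15 across and the 4 down.
(2,3) = 15 − 10 = 5 completes the 15 across.
(1,2) = 11 − 8 = 3 completes the 11 across.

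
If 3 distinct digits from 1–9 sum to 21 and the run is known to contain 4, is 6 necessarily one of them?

The only way to make 21 from 3 distinct digits under that restriction is {4,8,9}, which does not contain 6.

No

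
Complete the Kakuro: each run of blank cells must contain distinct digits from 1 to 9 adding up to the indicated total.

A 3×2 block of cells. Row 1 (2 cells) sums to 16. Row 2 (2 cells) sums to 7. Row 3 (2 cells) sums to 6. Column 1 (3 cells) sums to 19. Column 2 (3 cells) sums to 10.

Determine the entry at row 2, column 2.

1

16 in 2 cells must be {7,9}.
The 16 across and the 10 down share only 7, so (1,2) = 7.
(1,1) = 16 − 7 = 9 completes the 16 across.
Nothing is forced directly, so branch on (2,2), whose candidates are 1 or 2. If (2,2) = 2: then (2,1) would have to be in {5} for the 7 across but in {2,3,4,6,7,8} for the 19 down — contradiction. So (2,2) = 1.
(2,1) = 7 − 1 = 6 completes the 7 across.
(3,1) = 19 − 15 = 4 completes the 19 down.
(3,2) = 6 − 4 = 2 completes the 6 across.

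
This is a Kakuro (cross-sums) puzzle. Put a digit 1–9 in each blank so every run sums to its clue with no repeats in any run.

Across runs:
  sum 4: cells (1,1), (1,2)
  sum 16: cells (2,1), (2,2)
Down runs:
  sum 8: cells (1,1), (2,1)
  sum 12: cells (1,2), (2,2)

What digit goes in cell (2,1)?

7

4 in 2 cells must be {1,3}; 16 in 2 cells must be {7,9}.
The 4 across and the 12 down share only 3, so (1,2) = 3.
The 16 across and the 8 down share only 7, so (2,1) = 7.
(2,2) = 16 − 7 = 9 completes the 16 across.
(1,1) = 4 − 3 = 1 completes the 4 across.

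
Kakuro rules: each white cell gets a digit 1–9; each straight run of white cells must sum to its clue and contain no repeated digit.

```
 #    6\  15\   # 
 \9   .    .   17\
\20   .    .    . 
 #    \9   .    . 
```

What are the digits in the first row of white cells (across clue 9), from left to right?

1, 8

17 in 2 cells must be {8,9}.
The 9 across and the 17 down share only 8, so R3C3 = 8.
R2C3 = 17 − 8 = 9 completes the 17 down.
R3C2 = 9 − 8 = 1 completes the 9 across.
No cell is forced outright now. R2C1 can only be 4 or 5 (the digits allowed by both its 20 across and its 6 down). If R2C1 = 4: that forces R1C1 = 2, after which R1C2 would have to be in {7} for the 9 across but in {5,6,8,9} for the 15 down — contradiction. So R2C1 = 5.
R1C1 = 6 − 5 = 1 completes the 6 down.
R1C2 = 9 − 1 = 8 completes the 9 across.
R2C2 = 20 − 14 = 6 completes the 20 across.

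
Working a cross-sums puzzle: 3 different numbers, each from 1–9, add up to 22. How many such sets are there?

2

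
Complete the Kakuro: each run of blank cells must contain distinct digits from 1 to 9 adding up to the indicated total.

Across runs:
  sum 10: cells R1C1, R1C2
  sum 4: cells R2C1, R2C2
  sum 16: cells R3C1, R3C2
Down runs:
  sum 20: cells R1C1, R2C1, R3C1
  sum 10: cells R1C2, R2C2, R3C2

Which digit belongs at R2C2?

4 in 2 cells must be {1,3}; 16 in 2 cells must be {7,9}.
The 4 across and the 20 down share only 3, so R2C1 = 3.
R2C2 = 4 − 3 = 1 completes the 4 across.
Given what's placed, R3C1 must be 9 to fit the 16 across and 20 down.
R3C2 = 16 − 9 = 7 completes the 16 across.
R1C1 = 20 − 12 = 8 completes the 20 down.
R1C2 = 10 − 8 = 2 completes the 10 across.

1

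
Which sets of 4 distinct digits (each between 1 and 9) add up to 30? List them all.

{6,7,8,9}

4 distinct digits from 1–9 sum between 10 and 30.
Only one set works: {6,7,8,9}.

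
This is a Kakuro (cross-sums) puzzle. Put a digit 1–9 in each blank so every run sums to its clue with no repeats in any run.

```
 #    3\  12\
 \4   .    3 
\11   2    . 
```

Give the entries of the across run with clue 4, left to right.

1, 3

4 in 2 cells must be {1,3}; 3 in 2 cells must be {1,2}.
R1C1 = 4 − 3 = 1 completes the 4 across.
R2C2 = 11 − 2 = 9 completes the 11 across.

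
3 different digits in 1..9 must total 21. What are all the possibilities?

{4,8,9}; {5,7,9}; {6,7,8}

3 distinct digits from 1–9 sum between 6 and 24.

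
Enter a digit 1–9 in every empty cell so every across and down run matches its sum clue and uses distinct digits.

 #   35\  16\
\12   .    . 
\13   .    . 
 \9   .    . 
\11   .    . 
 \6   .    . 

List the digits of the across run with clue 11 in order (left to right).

9 2

35 in 5 cells must be {5,6,7,8,9}; 16 in 5 cells must be {1,2,3,4,6}.
Only 5 fits R5C1 under both its across sum 6 and down sum 35.
R5C2 = 6 − 5 = 1 completes the 6 across.
Nothing is forced directly, so branch on R2C2, whose candidates are 4 or 6. If R2C2 = 4: that forces R1C2 = 3, R2C1 = 9, after which R1C1 would have to be in {9} for the 12 across but in {6,7,8} for the 35 down — contradiction. So R2C2 = 6.
R2C1 = 13 − 6 = 7 completes the 13 across.
No cell is forced outright now. R3C1 can only be 6 or 8 (the digits allowed by both its 9 across and its 35 down). If R3C1 = 8: that forces R1C1 = 9, R1C2 = 3, after which R3C2 would have to be in {1} for the 9 across but in {2,4} for the 16 down — contradiction. So R3C1 = 6.
R3C2 = 9 − 6 = 3 completes the 9 across.
Given what's placed, R1C2 must be 4 to fit the 12 across and 16 down.
R4C2 = 16 − 14 = 2 completes the 16 down.
R1C1 = 12 − 4 = 8 completes the 12 across.
R4C1 = 11 − 2 = 9 completes the 11 across.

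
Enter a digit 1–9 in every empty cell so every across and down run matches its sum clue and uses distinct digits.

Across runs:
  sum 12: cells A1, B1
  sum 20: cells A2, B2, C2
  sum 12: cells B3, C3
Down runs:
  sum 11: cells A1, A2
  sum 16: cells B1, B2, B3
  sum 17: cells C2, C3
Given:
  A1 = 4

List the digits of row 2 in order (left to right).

7, 5, 8

17 in 2 cells must be {8,9}.
B1 = 12 − 4 = 8 completes the 12 across.
A2 = 11 − 4 = 7 completes the 11 down.
Given what's placed, B2 must be 5 to fit the 20 across and 16 down.
C2 = 20 − 12 = 8 completes the 20 across.
B3 = 16 − 13 = 3 completes the 16 down.
C3 = 12 − 3 = 9 completes the 12 across.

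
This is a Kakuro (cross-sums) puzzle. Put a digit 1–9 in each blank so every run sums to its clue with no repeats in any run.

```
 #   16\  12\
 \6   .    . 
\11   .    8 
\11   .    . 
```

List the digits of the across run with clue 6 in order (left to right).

R1C2 = 1: the only remaining digit allowed by both the 6 across and the 12 down.
R2C1 = 11 − 8 = 3 completes the 11 across.
R3C2 = 12 − 9 = 3 completes the 12 down.
R1C1 = 6 − 1 = 5 completes the 6 across.
R3C1 = 11 − 3 = 8 completes the 11 across.

5 1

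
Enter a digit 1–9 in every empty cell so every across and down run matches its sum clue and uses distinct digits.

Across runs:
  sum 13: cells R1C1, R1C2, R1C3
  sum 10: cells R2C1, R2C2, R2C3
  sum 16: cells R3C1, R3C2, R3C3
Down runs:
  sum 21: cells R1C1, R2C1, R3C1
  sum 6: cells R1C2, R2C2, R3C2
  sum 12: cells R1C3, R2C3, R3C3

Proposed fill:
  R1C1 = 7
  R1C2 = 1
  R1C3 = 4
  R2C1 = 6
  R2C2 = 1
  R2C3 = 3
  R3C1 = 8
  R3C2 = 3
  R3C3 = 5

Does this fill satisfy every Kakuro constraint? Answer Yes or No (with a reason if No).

No — the down run R1C2–R3C2 sums to 5, not 6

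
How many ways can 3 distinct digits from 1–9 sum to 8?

3 distinct digits from 1–9 sum between 6 and 24.
Enumerating: {1,2,5}, {1,3,4}.

2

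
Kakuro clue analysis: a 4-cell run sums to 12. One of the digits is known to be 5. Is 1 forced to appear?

Yes

The only way to make 12 from 4 distinct digits under that restriction is {1,2,4,5}, which contains 1.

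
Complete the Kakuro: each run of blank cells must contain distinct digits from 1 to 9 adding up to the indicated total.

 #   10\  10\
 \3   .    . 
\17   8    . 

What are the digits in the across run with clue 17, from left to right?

8, 9

3 in 2 cells must be {1,2}; 17 in 2 cells must be {8,9}.
R1C1 = 10 − 8 = 2 completes the 10 down.
R1C2 = 3 − 2 = 1 completes the 3 across.
R2C2 = 17 − 8 = 9 completes the 17 across.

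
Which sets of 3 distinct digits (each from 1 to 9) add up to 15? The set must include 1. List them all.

{1,5,9}; {1,6,8}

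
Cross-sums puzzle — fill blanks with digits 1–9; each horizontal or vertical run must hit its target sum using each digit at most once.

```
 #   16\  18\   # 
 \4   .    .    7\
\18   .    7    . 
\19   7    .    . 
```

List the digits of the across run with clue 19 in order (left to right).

7 8 4

4 in 2 cells must be {1,3}.
R1C2 = 3: the only remaining digit allowed by both the 4 across and the 18 down.
R3C2 = 18 − 10 = 8 completes the 18 down.
R3C3 = 19 − 15 = 4 completes the 19 across.
R1C1 = 4 − 3 = 1 completes the 4 across.
R2C1 = 16 − 8 = 8 completes the 16 down.
R2C3 = 18 − 15 = 3 completes the 18 across.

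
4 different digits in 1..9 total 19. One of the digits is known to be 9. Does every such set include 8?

No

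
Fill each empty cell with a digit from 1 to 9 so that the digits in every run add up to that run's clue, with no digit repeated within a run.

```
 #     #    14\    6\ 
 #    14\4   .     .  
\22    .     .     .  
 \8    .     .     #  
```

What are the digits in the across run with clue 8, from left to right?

4 in 2 cells must be {1,3}.
The 4 across and the 6 down share only 1, so R1C3 = 1.
R2C3 = 6 − 1 = 5 completes the 6 down.
R1C2 = 4 − 1 = 3 completes the 4 across.
R2C2 = 9: the only remaining digit allowed by both the 22 across and the 14 down.
R3C2 = 14 − 12 = 2 completes the 14 down.
R2C1 = 22 − 14 = 8 completes the 22 across.
R3C1 = 8 − 2 = 6 completes the 8 across.

6, 2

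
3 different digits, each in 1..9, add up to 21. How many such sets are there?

3

3 distinct digits from 1–9 sum between 6 and 24.
Enumerating: {4,8,9}, {5,7,9}, {6,7,8}.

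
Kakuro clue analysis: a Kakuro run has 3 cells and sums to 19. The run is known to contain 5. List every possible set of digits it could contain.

{5,6,8}

3 distinct digits from 1–9 sum between 6 and 24.
Keeping only sets containing 5.
Only one set works: {5,6,8}.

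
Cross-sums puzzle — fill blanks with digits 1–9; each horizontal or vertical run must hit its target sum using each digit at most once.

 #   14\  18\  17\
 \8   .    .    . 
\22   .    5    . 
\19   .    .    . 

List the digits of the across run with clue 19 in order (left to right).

4, 9, 6

R1C2 = 4: the only remaining digit allowed by both the 8 across and the 18 down.
R3C2 = 18 − 9 = 9 completes the 18 down.
No cell is forced outright now. R1C1 can only be 1 or 3 (the digits allowed by both its 8 across and its 14 down). If R1C1 = 3: that forces R1C3 = 1, R2C1 = 9, after which R2C3 would have to be in {8} for the 22 across but in {7,9} for the 17 down — contradiction. So R1C1 = 1.
R1C3 = 8 − 5 = 3 completes the 8 across.
Nothing is forced directly, so branch on R3C3, whose candidates are 6 or 8. If R3C3 = 8: then R2C3 would have to be in {8,9} for the 22 across but in {6} for the 17 down — contradiction. So R3C3 = 6.
R2C3 = 17 − 9 = 8 completes the 17 down.
R3C1 = 19 − 15 = 4 completes the 19 across.
R2C1 = 22 − 13 = 9 completes the 22 across.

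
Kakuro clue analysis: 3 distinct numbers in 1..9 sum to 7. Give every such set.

{1,2,4}

3 distinct digits from 1–9 sum between 6 and 24.
Only one set works: {1,2,4}.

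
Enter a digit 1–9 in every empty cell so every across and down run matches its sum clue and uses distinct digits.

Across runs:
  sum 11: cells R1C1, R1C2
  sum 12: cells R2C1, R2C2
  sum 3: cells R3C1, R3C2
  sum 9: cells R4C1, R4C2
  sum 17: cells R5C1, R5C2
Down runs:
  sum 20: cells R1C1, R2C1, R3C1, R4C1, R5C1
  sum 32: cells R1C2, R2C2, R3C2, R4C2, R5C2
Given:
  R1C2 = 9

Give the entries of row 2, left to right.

3 in 2 cells must be {1,2}; 17 in 2 cells must be {8,9}.
R1C1 = 11 − 9 = 2 completes the 11 across.
Given what's placed, R3C1 must be 1 to fit the 3 across and 20 down.
R3C2 = 3 − 1 = 2 completes the 3 across.
Given what's placed, R5C2 must be 8 to fit the 17 across and 32 down.
R2C2 = 7: the only remaining digit allowed by both the 12 across and the 32 down.
R4C2 = 32 − 26 = 6 completes the 32 down.
R5C1 = 17 − 8 = 9 completes the 17 across.
R2C1 = 12 − 7 = 5 completes the 12 across.

5 7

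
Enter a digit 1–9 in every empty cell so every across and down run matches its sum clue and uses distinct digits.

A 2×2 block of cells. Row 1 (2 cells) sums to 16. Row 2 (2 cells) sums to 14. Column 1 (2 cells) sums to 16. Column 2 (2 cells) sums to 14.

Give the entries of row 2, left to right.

16 in 2 cells must be {7,9}.
The 16 across and the 14 down share only 9, so (1,2) = 9.
The 14 across and the 16 down share only 9, so (2,1) = 9.
(2,2) = 14 − 9 = 5 completes the 14 across.
(1,1) = 16 − 9 = 7 completes the 16 across.

9 5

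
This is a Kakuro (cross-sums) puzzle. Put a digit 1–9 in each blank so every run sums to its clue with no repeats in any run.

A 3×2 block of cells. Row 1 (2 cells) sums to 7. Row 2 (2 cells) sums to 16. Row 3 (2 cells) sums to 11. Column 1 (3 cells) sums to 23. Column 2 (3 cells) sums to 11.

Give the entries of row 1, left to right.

16 in 2 cells must be {7,9}; 23 in 3 cells must be {6,8,9}.
The 7 across and the 23 down share only 6, so (1,1) = 6.
(1,2) = 7 − 6 = 1 completes the 7 across.
Given what's placed, (2,1) must be 9 to fit the 16 across and 23 down.
(2,2) = 16 − 9 = 7 completes the 16 across.
(3,1) = 23 − 15 = 8 completes the 23 down.
(3,2) = 11 − 8 = 3 completes the 11 across.

6 1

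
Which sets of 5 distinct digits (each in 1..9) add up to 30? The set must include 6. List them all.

{2,5,6,8,9}; {3,4,6,8,9}; {3,5,6,7,9}; {4,5,6,7,8}

5 distinct digits from 1–9 sum between 15 and 35.
Keeping only sets containing 6.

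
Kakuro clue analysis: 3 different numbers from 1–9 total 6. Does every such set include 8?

The only way to make 6 from 3 distinct digits is {1,2,3}, which does not contain 8.

No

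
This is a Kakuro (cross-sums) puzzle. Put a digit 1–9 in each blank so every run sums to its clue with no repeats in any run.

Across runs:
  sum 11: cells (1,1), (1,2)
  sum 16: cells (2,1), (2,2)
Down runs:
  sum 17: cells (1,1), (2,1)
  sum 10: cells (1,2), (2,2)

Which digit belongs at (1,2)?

16 in 2 cells must be {7,9}; 17 in 2 cells must be {8,9}.
The 16 across and the 17 down share only 9, so (2,1) = 9.
(2,2) = 16 − 9 = 7 completes the 16 across.
(1,1) = 17 − 9 = 8 completes the 17 down.
(1,2) = 11 − 8 = 3 completes the 11 across.

3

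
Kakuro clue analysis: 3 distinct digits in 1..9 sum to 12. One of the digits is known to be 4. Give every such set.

{1,4,7}; {2,4,6}; {3,4,5}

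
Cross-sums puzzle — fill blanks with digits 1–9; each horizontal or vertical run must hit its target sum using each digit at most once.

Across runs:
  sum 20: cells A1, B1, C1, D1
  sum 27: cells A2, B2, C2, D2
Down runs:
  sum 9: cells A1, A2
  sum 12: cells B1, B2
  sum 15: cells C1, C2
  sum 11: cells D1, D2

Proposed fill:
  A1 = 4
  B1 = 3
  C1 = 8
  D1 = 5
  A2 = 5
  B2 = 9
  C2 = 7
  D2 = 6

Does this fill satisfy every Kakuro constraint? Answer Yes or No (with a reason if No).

Across: 4+3+8+5=20; 5+9+7+6=27. Down: 4+5=9; 3+9=12; 8+7=15; 5+6=11. No digit repeats within any run.

Yes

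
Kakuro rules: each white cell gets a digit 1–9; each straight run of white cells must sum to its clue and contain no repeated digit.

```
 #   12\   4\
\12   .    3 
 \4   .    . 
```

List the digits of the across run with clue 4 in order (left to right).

4 in 2 cells must be {1,3}.
R1C1 = 12 − 3 = 9 completes the 12 across.
R2C1 = 12 − 9 = 3 completes the 12 down.
R2C2 = 4 − 3 = 1 completes the 4 across.

3, 1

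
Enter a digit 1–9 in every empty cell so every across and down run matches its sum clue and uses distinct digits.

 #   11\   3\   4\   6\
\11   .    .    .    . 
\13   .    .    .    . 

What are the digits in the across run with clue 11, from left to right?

5 1 3 2

11 in 4 cells must be {1,2,3,5}; 3 in 2 cells must be {1,2}; 4 in 2 cells must be {1,3}.
Nothing is forced directly, so branch on R1C2, whose candidates are 1 or 2. If R1C2 = 2: that forces R2C2 = 1, R2C3 = 3, R1C3 = 1, R1C4 = 5, after which R2C4 would have to be in {2,4,5,7} for the 13 across but in {1} for the 6 down — contradiction. So R1C2 = 1.
Given what's placed, R1C3 must be 3 to fit the 11 across and 4 down.
R2C2 = 3 − 1 = 2 completes the 3 down.
R2C3 = 4 − 3 = 1 completes the 4 down.
R2C4 = 4: the only remaining digit allowed by both the 13 across and the 6 down.
R1C4 = 6 − 4 = 2 completes the 6 down.
R2C1 = 13 − 7 = 6 completes the 13 across.
R1C1 = 11 − 6 = 5 completes the 11 across.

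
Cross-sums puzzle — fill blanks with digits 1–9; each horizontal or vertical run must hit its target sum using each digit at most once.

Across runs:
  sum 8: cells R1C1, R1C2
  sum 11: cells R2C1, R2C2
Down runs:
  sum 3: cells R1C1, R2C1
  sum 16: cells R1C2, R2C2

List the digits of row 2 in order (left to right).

2 9

3 in 2 cells must be {1,2}; 16 in 2 cells must be {7,9}.
The 8 across and the 16 down share only 7, so R1C2 = 7.
The 11 across and the 3 down share only 2, so R2C1 = 2.
R2C2 = 11 − 2 = 9 completes the 11 across.
R1C1 = 8 − 7 = 1 completes the 8 across.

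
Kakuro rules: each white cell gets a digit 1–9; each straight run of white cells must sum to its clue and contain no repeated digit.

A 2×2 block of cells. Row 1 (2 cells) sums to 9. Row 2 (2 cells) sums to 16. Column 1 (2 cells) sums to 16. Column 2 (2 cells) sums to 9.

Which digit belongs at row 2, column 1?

16 in 2 cells must be {7,9}.
The 9 across and the 16 down share only 7, so (1,1) = 7.
(1,2) = 9 − 7 = 2 completes the 9 across.
(2,1) = 16 − 7 = 9 completes the 16 down.
(2,2) = 16 − 9 = 7 completes the 16 across.

9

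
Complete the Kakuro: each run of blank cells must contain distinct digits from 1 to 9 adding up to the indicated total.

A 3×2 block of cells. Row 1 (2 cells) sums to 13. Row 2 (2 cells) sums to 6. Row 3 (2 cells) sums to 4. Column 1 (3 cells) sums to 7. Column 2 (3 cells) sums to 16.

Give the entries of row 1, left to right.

4 in 2 cells must be {1,3}; 7 in 3 cells must be {1,2,4}.
The 13 across and the 7 down share only 4, so (1,1) = 4.
(1,2) = 13 − 4 = 9 completes the 13 across.
Given what's placed, (3,1) must be 1 to fit the 4 across and 7 down.
(3,2) = 4 − 1 = 3 completes the 4 across.
(2,1) = 7 − 5 = 2 completes the 7 down.
(2,2) = 6 − 2 = 4 completes the 6 across.

4 9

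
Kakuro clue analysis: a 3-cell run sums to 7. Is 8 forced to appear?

No

The only way to make 7 from 3 distinct digits is {1,2,4}, which does not contain 8.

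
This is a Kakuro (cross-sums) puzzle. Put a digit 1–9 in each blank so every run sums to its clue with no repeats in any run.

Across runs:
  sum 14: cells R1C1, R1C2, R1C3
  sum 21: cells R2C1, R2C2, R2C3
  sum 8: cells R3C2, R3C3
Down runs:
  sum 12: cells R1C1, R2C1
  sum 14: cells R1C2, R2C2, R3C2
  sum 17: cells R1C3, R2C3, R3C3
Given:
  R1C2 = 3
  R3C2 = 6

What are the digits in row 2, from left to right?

R2C2 = 14 − 9 = 5 completes the 14 down.
R3C3 = 8 − 6 = 2 completes the 8 across.
Nothing is forced directly, so branch on R2C1, whose candidates are 7 or 9. If R2C1 = 9: then R1C1 would have to be in {2,4,5,6,7,9} for the 14 across but in {3} for the 12 down — contradiction. So R2C1 = 7.
R1C1 = 12 − 7 = 5 completes the 12 down.
R1C3 = 14 − 8 = 6 completes the 14 across.
R2C3 = 21 − 12 = 9 completes the 21 across.

7 5 9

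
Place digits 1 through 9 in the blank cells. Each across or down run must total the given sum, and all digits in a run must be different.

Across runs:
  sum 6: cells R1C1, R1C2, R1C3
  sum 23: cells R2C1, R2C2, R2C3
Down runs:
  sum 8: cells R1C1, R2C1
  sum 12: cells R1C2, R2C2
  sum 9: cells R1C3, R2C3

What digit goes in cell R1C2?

6 in 3 cells must be {1,2,3}; 23 in 3 cells must be {6,8,9}.
The 6 across and the 12 down share only 3, so R1C2 = 3.
The 23 across and the 8 down share only 6, so R2C1 = 6.
R2C2 = 12 − 3 = 9 completes the 12 down.
R2C3 = 23 − 15 = 8 completes the 23 across.
R1C1 = 8 − 6 = 2 completes the 8 down.
R1C3 = 6 − 5 = 1 completes the 6 across.

3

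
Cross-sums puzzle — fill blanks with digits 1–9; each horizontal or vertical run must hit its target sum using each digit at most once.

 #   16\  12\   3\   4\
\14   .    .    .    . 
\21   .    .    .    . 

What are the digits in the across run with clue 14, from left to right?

16 in 2 cells must be {7,9}; 3 in 2 cells must be {1,2}; 4 in 2 cells must be {1,3}.
Only 7 fits R1C1 under both its across sum 14 and down sum 16.
Given what's placed, R1C2 must be 4 to fit the 14 across and 12 down.
R1C4 = 1: the only remaining digit allowed by both the 14 across and the 4 down.
R2C1 = 16 − 7 = 9 completes the 16 down.
R2C2 = 12 − 4 = 8 completes the 12 down.
Given what's placed, R2C3 must be 1 to fit the 21 across and 3 down.
R2C4 = 21 − 18 = 3 completes the 21 across.
R1C3 = 14 − 12 = 2 completes the 14 across.

7, 4, 2, 1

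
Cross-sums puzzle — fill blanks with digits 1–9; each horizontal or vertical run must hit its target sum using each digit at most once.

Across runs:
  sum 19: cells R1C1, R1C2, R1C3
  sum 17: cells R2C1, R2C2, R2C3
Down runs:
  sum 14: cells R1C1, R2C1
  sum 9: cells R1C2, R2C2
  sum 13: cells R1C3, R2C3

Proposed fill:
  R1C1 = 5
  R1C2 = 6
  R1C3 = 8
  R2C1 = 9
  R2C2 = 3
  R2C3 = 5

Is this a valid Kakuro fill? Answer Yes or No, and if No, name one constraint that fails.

Yes

Across: 5+6+8=19; 9+3+5=17. Down: 5+9=14; 6+3=9; 8+5=13. No digit repeats within any run.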